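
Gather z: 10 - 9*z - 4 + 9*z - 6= 0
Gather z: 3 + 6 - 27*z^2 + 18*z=-27*z^2 + 18*z + 9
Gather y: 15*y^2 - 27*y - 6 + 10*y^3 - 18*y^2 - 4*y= 10*y^3 - 3*y^2 - 31*y - 6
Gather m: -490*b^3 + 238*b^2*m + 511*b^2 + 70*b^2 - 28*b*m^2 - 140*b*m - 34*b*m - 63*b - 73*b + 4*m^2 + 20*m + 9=-490*b^3 + 581*b^2 - 136*b + m^2*(4 - 28*b) + m*(238*b^2 - 174*b + 20) + 9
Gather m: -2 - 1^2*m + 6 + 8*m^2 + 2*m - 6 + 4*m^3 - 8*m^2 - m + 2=4*m^3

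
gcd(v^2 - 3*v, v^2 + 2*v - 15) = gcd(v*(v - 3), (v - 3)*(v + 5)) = v - 3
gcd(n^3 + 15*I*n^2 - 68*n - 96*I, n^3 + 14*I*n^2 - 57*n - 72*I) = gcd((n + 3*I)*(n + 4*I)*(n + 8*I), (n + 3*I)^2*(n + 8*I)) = n^2 + 11*I*n - 24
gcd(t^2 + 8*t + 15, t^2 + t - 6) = t + 3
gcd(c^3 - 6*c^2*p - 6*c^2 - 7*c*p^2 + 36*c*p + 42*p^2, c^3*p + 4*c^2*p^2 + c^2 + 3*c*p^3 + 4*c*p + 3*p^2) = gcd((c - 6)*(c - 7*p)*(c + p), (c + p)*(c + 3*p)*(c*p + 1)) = c + p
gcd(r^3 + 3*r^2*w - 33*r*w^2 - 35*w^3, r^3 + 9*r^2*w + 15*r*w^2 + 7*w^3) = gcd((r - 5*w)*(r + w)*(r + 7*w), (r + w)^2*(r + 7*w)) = r^2 + 8*r*w + 7*w^2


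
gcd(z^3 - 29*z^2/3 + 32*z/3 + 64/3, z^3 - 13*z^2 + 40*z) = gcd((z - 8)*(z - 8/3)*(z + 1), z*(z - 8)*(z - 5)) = z - 8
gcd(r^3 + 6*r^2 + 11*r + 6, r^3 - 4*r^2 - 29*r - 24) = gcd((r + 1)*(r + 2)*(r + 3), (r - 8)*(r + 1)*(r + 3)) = r^2 + 4*r + 3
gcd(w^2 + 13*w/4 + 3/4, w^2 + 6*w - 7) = 1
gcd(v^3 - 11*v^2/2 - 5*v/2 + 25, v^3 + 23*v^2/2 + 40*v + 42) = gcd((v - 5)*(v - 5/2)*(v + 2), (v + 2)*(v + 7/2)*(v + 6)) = v + 2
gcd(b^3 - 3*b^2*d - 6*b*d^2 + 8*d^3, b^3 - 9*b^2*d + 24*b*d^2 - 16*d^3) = b^2 - 5*b*d + 4*d^2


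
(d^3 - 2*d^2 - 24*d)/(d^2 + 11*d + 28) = d*(d - 6)/(d + 7)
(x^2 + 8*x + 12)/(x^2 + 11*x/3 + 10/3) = 3*(x + 6)/(3*x + 5)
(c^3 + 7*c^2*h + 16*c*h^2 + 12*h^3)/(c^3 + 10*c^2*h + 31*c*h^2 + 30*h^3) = (c + 2*h)/(c + 5*h)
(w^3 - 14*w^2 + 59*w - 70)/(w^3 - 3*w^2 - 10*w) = (w^2 - 9*w + 14)/(w*(w + 2))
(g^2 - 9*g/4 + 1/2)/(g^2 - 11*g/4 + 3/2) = (4*g - 1)/(4*g - 3)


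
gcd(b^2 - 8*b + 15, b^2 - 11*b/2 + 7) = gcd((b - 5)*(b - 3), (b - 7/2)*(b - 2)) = 1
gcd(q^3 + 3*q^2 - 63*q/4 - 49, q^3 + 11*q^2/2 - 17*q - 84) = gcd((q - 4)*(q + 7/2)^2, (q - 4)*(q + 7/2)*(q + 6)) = q^2 - q/2 - 14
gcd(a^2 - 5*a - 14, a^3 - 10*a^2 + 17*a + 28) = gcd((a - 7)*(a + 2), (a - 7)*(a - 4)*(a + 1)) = a - 7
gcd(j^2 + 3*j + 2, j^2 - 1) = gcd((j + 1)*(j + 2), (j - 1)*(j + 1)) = j + 1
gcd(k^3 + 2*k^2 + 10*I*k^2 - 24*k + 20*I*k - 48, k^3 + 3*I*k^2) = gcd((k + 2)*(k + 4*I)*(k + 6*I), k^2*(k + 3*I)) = 1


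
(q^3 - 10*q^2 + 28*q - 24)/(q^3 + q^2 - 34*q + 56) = (q^2 - 8*q + 12)/(q^2 + 3*q - 28)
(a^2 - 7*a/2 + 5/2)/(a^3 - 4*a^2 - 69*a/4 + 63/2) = 2*(2*a^2 - 7*a + 5)/(4*a^3 - 16*a^2 - 69*a + 126)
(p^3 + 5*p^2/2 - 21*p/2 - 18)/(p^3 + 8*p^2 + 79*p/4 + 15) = 2*(p - 3)/(2*p + 5)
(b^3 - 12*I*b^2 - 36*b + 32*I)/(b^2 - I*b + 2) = (b^2 - 10*I*b - 16)/(b + I)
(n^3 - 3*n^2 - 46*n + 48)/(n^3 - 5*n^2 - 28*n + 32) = (n + 6)/(n + 4)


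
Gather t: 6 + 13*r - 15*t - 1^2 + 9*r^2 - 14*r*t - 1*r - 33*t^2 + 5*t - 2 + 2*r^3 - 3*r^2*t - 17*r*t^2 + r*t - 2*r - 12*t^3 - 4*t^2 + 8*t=2*r^3 + 9*r^2 + 10*r - 12*t^3 + t^2*(-17*r - 37) + t*(-3*r^2 - 13*r - 2) + 3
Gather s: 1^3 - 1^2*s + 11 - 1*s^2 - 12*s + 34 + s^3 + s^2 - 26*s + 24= s^3 - 39*s + 70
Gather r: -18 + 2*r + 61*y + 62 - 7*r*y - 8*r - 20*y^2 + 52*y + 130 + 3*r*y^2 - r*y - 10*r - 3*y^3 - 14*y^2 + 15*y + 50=r*(3*y^2 - 8*y - 16) - 3*y^3 - 34*y^2 + 128*y + 224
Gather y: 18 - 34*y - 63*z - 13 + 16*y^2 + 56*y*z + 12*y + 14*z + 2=16*y^2 + y*(56*z - 22) - 49*z + 7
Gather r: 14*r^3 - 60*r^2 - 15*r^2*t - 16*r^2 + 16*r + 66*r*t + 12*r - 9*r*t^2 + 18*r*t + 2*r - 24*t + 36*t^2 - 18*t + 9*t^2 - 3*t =14*r^3 + r^2*(-15*t - 76) + r*(-9*t^2 + 84*t + 30) + 45*t^2 - 45*t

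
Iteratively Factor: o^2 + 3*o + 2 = (o + 1)*(o + 2)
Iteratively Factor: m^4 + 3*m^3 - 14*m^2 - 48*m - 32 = (m - 4)*(m^3 + 7*m^2 + 14*m + 8) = (m - 4)*(m + 4)*(m^2 + 3*m + 2) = (m - 4)*(m + 2)*(m + 4)*(m + 1)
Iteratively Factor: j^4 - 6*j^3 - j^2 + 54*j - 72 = (j - 2)*(j^3 - 4*j^2 - 9*j + 36) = (j - 3)*(j - 2)*(j^2 - j - 12) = (j - 3)*(j - 2)*(j + 3)*(j - 4)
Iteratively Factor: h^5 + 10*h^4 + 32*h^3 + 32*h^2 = (h + 4)*(h^4 + 6*h^3 + 8*h^2) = h*(h + 4)*(h^3 + 6*h^2 + 8*h) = h*(h + 2)*(h + 4)*(h^2 + 4*h) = h*(h + 2)*(h + 4)^2*(h)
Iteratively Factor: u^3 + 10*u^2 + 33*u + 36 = (u + 3)*(u^2 + 7*u + 12) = (u + 3)*(u + 4)*(u + 3)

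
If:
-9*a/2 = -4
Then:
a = 8/9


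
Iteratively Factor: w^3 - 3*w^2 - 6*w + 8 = (w + 2)*(w^2 - 5*w + 4) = (w - 1)*(w + 2)*(w - 4)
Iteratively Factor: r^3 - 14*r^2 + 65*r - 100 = (r - 5)*(r^2 - 9*r + 20) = (r - 5)^2*(r - 4)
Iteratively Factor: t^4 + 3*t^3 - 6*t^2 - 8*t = (t)*(t^3 + 3*t^2 - 6*t - 8) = t*(t + 4)*(t^2 - t - 2) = t*(t - 2)*(t + 4)*(t + 1)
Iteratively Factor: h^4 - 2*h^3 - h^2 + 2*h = (h - 2)*(h^3 - h) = (h - 2)*(h - 1)*(h^2 + h) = (h - 2)*(h - 1)*(h + 1)*(h)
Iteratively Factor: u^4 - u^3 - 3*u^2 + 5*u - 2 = (u - 1)*(u^3 - 3*u + 2) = (u - 1)*(u + 2)*(u^2 - 2*u + 1) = (u - 1)^2*(u + 2)*(u - 1)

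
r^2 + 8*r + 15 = (r + 3)*(r + 5)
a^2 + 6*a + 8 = (a + 2)*(a + 4)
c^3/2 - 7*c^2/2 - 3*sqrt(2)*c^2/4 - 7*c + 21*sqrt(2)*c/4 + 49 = (c/2 + sqrt(2))*(c - 7)*(c - 7*sqrt(2)/2)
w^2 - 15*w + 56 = (w - 8)*(w - 7)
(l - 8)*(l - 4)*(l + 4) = l^3 - 8*l^2 - 16*l + 128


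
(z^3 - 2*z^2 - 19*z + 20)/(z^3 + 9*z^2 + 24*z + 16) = (z^2 - 6*z + 5)/(z^2 + 5*z + 4)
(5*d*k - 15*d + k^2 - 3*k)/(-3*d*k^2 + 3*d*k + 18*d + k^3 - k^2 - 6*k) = (-5*d - k)/(3*d*k + 6*d - k^2 - 2*k)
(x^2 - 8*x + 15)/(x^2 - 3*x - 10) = (x - 3)/(x + 2)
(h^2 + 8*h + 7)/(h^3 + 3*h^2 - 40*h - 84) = (h + 1)/(h^2 - 4*h - 12)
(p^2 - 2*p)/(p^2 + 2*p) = (p - 2)/(p + 2)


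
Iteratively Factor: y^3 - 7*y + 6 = (y + 3)*(y^2 - 3*y + 2) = (y - 1)*(y + 3)*(y - 2)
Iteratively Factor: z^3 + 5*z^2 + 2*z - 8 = (z + 4)*(z^2 + z - 2) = (z + 2)*(z + 4)*(z - 1)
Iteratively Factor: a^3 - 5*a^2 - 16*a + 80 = (a + 4)*(a^2 - 9*a + 20) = (a - 4)*(a + 4)*(a - 5)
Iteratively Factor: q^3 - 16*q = (q + 4)*(q^2 - 4*q) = (q - 4)*(q + 4)*(q)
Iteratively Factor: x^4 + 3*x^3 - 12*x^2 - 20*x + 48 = (x - 2)*(x^3 + 5*x^2 - 2*x - 24) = (x - 2)^2*(x^2 + 7*x + 12) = (x - 2)^2*(x + 4)*(x + 3)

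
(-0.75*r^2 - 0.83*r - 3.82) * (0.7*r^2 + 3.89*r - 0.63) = -0.525*r^4 - 3.4985*r^3 - 5.4302*r^2 - 14.3369*r + 2.4066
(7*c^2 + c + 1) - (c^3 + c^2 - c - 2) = -c^3 + 6*c^2 + 2*c + 3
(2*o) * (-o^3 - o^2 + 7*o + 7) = -2*o^4 - 2*o^3 + 14*o^2 + 14*o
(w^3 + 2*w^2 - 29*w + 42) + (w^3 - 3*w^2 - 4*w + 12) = 2*w^3 - w^2 - 33*w + 54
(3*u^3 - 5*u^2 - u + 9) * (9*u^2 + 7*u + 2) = 27*u^5 - 24*u^4 - 38*u^3 + 64*u^2 + 61*u + 18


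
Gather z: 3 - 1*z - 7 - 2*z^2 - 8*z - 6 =-2*z^2 - 9*z - 10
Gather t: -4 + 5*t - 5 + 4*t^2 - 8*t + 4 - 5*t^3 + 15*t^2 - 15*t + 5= -5*t^3 + 19*t^2 - 18*t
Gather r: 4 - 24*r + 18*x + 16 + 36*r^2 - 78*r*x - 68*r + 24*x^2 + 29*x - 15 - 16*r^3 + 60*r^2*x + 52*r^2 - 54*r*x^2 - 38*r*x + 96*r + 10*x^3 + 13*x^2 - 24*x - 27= -16*r^3 + r^2*(60*x + 88) + r*(-54*x^2 - 116*x + 4) + 10*x^3 + 37*x^2 + 23*x - 22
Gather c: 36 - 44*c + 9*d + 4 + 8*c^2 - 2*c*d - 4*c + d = 8*c^2 + c*(-2*d - 48) + 10*d + 40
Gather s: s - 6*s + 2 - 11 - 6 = -5*s - 15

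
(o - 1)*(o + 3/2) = o^2 + o/2 - 3/2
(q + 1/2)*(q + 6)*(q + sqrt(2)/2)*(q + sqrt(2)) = q^4 + 3*sqrt(2)*q^3/2 + 13*q^3/2 + 4*q^2 + 39*sqrt(2)*q^2/4 + 9*sqrt(2)*q/2 + 13*q/2 + 3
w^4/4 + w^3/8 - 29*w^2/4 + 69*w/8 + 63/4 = (w/4 + 1/4)*(w - 7/2)*(w - 3)*(w + 6)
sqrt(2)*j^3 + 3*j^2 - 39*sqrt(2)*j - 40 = (j - 4*sqrt(2))*(j + 5*sqrt(2))*(sqrt(2)*j + 1)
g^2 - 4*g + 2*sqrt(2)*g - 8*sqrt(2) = (g - 4)*(g + 2*sqrt(2))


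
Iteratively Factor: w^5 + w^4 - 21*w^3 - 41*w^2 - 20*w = (w + 1)*(w^4 - 21*w^2 - 20*w) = (w + 1)*(w + 4)*(w^3 - 4*w^2 - 5*w) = (w + 1)^2*(w + 4)*(w^2 - 5*w) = w*(w + 1)^2*(w + 4)*(w - 5)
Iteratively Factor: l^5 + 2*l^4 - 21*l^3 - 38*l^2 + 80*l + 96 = (l - 2)*(l^4 + 4*l^3 - 13*l^2 - 64*l - 48) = (l - 2)*(l + 1)*(l^3 + 3*l^2 - 16*l - 48) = (l - 2)*(l + 1)*(l + 4)*(l^2 - l - 12) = (l - 2)*(l + 1)*(l + 3)*(l + 4)*(l - 4)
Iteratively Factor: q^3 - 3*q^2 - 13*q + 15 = (q + 3)*(q^2 - 6*q + 5) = (q - 5)*(q + 3)*(q - 1)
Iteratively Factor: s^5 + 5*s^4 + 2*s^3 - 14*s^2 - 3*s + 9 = (s - 1)*(s^4 + 6*s^3 + 8*s^2 - 6*s - 9) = (s - 1)*(s + 3)*(s^3 + 3*s^2 - s - 3) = (s - 1)^2*(s + 3)*(s^2 + 4*s + 3) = (s - 1)^2*(s + 3)^2*(s + 1)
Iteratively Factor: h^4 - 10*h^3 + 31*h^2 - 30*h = (h - 2)*(h^3 - 8*h^2 + 15*h) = (h - 3)*(h - 2)*(h^2 - 5*h) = h*(h - 3)*(h - 2)*(h - 5)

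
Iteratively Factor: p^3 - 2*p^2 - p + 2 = (p - 2)*(p^2 - 1) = (p - 2)*(p + 1)*(p - 1)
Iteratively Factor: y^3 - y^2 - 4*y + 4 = (y - 1)*(y^2 - 4) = (y - 1)*(y + 2)*(y - 2)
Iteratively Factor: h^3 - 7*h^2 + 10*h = (h)*(h^2 - 7*h + 10) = h*(h - 2)*(h - 5)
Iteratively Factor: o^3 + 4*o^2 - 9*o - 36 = (o - 3)*(o^2 + 7*o + 12) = (o - 3)*(o + 4)*(o + 3)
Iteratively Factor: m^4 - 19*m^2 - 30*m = (m)*(m^3 - 19*m - 30) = m*(m + 3)*(m^2 - 3*m - 10) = m*(m - 5)*(m + 3)*(m + 2)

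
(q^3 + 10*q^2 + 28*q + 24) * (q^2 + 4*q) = q^5 + 14*q^4 + 68*q^3 + 136*q^2 + 96*q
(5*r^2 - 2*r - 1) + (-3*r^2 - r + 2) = 2*r^2 - 3*r + 1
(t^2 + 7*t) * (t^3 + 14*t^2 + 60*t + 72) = t^5 + 21*t^4 + 158*t^3 + 492*t^2 + 504*t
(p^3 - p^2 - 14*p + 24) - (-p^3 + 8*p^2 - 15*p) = 2*p^3 - 9*p^2 + p + 24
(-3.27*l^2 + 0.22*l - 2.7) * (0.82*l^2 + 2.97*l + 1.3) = -2.6814*l^4 - 9.5315*l^3 - 5.8116*l^2 - 7.733*l - 3.51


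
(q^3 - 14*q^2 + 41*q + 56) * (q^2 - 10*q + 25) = q^5 - 24*q^4 + 206*q^3 - 704*q^2 + 465*q + 1400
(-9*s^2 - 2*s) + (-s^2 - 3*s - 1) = -10*s^2 - 5*s - 1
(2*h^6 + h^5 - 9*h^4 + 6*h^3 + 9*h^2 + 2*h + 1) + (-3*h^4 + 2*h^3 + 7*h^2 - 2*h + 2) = 2*h^6 + h^5 - 12*h^4 + 8*h^3 + 16*h^2 + 3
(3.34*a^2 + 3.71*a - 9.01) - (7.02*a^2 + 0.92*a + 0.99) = -3.68*a^2 + 2.79*a - 10.0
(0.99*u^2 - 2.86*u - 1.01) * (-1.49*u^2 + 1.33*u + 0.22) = -1.4751*u^4 + 5.5781*u^3 - 2.0811*u^2 - 1.9725*u - 0.2222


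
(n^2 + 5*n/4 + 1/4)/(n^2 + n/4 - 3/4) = (4*n + 1)/(4*n - 3)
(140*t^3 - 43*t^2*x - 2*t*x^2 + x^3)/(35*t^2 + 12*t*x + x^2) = (20*t^2 - 9*t*x + x^2)/(5*t + x)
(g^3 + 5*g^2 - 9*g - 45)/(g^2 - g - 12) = (g^2 + 2*g - 15)/(g - 4)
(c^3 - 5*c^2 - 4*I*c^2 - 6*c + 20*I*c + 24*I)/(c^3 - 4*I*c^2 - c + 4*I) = (c - 6)/(c - 1)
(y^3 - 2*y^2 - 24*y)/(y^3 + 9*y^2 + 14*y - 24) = y*(y - 6)/(y^2 + 5*y - 6)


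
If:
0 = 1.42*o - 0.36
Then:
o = 0.25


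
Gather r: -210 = -210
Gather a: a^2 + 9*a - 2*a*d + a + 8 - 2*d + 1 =a^2 + a*(10 - 2*d) - 2*d + 9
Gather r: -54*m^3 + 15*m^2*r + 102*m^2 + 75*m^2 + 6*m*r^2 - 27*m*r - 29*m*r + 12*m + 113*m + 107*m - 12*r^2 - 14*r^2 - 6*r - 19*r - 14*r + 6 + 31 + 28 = -54*m^3 + 177*m^2 + 232*m + r^2*(6*m - 26) + r*(15*m^2 - 56*m - 39) + 65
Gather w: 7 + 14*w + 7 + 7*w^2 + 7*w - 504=7*w^2 + 21*w - 490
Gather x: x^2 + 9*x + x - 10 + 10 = x^2 + 10*x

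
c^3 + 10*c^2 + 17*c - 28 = (c - 1)*(c + 4)*(c + 7)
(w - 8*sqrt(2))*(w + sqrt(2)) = w^2 - 7*sqrt(2)*w - 16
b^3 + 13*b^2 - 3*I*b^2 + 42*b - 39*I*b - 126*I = (b + 6)*(b + 7)*(b - 3*I)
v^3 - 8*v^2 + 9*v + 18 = (v - 6)*(v - 3)*(v + 1)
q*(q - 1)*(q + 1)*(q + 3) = q^4 + 3*q^3 - q^2 - 3*q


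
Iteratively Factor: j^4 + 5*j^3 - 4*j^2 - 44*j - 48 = (j - 3)*(j^3 + 8*j^2 + 20*j + 16) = (j - 3)*(j + 4)*(j^2 + 4*j + 4) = (j - 3)*(j + 2)*(j + 4)*(j + 2)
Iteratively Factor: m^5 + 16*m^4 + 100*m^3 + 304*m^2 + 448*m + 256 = (m + 4)*(m^4 + 12*m^3 + 52*m^2 + 96*m + 64) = (m + 2)*(m + 4)*(m^3 + 10*m^2 + 32*m + 32) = (m + 2)^2*(m + 4)*(m^2 + 8*m + 16) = (m + 2)^2*(m + 4)^2*(m + 4)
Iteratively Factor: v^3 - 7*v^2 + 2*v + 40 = (v + 2)*(v^2 - 9*v + 20) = (v - 4)*(v + 2)*(v - 5)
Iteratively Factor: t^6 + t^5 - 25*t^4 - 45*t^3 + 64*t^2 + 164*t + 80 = (t + 2)*(t^5 - t^4 - 23*t^3 + t^2 + 62*t + 40) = (t - 2)*(t + 2)*(t^4 + t^3 - 21*t^2 - 41*t - 20) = (t - 2)*(t + 2)*(t + 4)*(t^3 - 3*t^2 - 9*t - 5) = (t - 5)*(t - 2)*(t + 2)*(t + 4)*(t^2 + 2*t + 1) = (t - 5)*(t - 2)*(t + 1)*(t + 2)*(t + 4)*(t + 1)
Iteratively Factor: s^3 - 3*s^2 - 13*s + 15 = (s - 1)*(s^2 - 2*s - 15) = (s - 5)*(s - 1)*(s + 3)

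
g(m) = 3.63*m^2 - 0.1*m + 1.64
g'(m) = 7.26*m - 0.1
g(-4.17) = 65.18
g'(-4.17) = -30.37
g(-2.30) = 21.07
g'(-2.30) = -16.80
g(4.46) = 73.40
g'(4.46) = 32.28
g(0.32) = 1.98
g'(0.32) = 2.22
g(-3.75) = 53.06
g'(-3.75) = -27.32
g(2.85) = 30.84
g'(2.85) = 20.59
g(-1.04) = 5.67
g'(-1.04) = -7.65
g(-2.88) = 32.04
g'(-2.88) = -21.01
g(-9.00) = 296.57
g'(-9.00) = -65.44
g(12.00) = 523.16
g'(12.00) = 87.02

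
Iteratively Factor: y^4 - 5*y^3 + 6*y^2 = (y)*(y^3 - 5*y^2 + 6*y) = y*(y - 3)*(y^2 - 2*y) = y^2*(y - 3)*(y - 2)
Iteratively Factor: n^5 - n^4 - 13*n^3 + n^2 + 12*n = (n + 3)*(n^4 - 4*n^3 - n^2 + 4*n) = (n - 4)*(n + 3)*(n^3 - n) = (n - 4)*(n + 1)*(n + 3)*(n^2 - n) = (n - 4)*(n - 1)*(n + 1)*(n + 3)*(n)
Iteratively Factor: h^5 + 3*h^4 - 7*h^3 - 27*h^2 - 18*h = (h)*(h^4 + 3*h^3 - 7*h^2 - 27*h - 18) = h*(h + 1)*(h^3 + 2*h^2 - 9*h - 18) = h*(h + 1)*(h + 3)*(h^2 - h - 6) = h*(h - 3)*(h + 1)*(h + 3)*(h + 2)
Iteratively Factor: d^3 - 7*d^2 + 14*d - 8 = (d - 4)*(d^2 - 3*d + 2) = (d - 4)*(d - 1)*(d - 2)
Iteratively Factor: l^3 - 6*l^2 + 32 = (l - 4)*(l^2 - 2*l - 8) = (l - 4)^2*(l + 2)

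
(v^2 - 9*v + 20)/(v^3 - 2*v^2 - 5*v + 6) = (v^2 - 9*v + 20)/(v^3 - 2*v^2 - 5*v + 6)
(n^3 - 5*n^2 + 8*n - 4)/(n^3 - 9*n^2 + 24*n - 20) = (n - 1)/(n - 5)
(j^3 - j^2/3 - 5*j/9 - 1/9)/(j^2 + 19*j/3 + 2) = (3*j^2 - 2*j - 1)/(3*(j + 6))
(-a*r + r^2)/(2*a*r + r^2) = (-a + r)/(2*a + r)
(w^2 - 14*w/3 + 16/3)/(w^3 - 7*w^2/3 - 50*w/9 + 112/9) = 3/(3*w + 7)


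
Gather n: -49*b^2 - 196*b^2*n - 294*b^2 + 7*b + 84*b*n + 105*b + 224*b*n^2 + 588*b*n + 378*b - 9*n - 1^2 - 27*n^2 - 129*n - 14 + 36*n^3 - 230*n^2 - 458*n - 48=-343*b^2 + 490*b + 36*n^3 + n^2*(224*b - 257) + n*(-196*b^2 + 672*b - 596) - 63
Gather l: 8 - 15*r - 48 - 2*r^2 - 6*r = -2*r^2 - 21*r - 40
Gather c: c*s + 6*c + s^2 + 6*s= c*(s + 6) + s^2 + 6*s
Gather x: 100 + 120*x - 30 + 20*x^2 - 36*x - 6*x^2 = 14*x^2 + 84*x + 70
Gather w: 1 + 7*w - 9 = 7*w - 8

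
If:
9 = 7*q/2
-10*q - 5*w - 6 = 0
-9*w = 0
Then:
No Solution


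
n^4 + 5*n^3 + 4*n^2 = n^2*(n + 1)*(n + 4)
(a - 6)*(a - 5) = a^2 - 11*a + 30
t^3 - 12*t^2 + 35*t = t*(t - 7)*(t - 5)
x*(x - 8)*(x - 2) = x^3 - 10*x^2 + 16*x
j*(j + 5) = j^2 + 5*j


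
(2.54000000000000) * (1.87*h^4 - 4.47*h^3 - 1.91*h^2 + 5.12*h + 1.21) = 4.7498*h^4 - 11.3538*h^3 - 4.8514*h^2 + 13.0048*h + 3.0734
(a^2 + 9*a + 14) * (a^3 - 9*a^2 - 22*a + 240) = a^5 - 89*a^3 - 84*a^2 + 1852*a + 3360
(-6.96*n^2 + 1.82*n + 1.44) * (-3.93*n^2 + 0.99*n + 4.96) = 27.3528*n^4 - 14.043*n^3 - 38.379*n^2 + 10.4528*n + 7.1424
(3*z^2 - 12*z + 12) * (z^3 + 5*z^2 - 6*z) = 3*z^5 + 3*z^4 - 66*z^3 + 132*z^2 - 72*z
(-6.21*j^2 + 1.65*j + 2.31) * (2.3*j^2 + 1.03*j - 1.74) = -14.283*j^4 - 2.6013*j^3 + 17.8179*j^2 - 0.4917*j - 4.0194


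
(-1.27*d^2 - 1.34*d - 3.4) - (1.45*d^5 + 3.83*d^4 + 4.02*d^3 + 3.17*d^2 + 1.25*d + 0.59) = -1.45*d^5 - 3.83*d^4 - 4.02*d^3 - 4.44*d^2 - 2.59*d - 3.99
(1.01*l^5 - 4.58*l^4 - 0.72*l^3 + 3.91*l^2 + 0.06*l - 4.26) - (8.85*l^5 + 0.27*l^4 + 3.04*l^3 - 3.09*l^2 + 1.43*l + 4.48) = -7.84*l^5 - 4.85*l^4 - 3.76*l^3 + 7.0*l^2 - 1.37*l - 8.74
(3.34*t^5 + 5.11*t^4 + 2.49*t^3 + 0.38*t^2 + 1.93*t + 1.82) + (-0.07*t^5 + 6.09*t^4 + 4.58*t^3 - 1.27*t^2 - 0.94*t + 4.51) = 3.27*t^5 + 11.2*t^4 + 7.07*t^3 - 0.89*t^2 + 0.99*t + 6.33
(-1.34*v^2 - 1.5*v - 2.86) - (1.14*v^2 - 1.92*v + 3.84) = -2.48*v^2 + 0.42*v - 6.7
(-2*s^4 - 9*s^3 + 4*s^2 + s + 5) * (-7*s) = 14*s^5 + 63*s^4 - 28*s^3 - 7*s^2 - 35*s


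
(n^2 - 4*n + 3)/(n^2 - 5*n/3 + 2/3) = 3*(n - 3)/(3*n - 2)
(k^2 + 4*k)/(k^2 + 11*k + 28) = k/(k + 7)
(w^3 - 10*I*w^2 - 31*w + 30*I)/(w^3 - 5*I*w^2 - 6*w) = (w - 5*I)/w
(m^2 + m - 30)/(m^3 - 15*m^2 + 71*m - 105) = (m + 6)/(m^2 - 10*m + 21)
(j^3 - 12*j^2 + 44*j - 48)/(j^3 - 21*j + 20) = (j^2 - 8*j + 12)/(j^2 + 4*j - 5)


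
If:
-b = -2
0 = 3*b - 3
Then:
No Solution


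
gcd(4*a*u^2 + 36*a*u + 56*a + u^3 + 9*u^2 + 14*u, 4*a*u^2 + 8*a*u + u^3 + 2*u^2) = 4*a*u + 8*a + u^2 + 2*u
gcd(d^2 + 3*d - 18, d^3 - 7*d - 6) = d - 3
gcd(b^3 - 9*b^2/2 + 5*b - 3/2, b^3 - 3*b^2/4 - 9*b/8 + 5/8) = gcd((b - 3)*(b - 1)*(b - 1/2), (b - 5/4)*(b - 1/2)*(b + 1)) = b - 1/2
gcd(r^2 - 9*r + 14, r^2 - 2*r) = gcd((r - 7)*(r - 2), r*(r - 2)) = r - 2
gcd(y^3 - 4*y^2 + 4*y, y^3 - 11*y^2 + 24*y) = y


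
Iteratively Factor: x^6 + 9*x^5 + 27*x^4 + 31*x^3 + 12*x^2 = (x + 1)*(x^5 + 8*x^4 + 19*x^3 + 12*x^2) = (x + 1)^2*(x^4 + 7*x^3 + 12*x^2) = x*(x + 1)^2*(x^3 + 7*x^2 + 12*x) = x^2*(x + 1)^2*(x^2 + 7*x + 12) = x^2*(x + 1)^2*(x + 3)*(x + 4)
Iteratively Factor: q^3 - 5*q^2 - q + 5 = (q - 5)*(q^2 - 1) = (q - 5)*(q + 1)*(q - 1)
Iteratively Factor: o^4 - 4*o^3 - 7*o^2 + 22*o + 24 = (o - 3)*(o^3 - o^2 - 10*o - 8) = (o - 4)*(o - 3)*(o^2 + 3*o + 2) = (o - 4)*(o - 3)*(o + 2)*(o + 1)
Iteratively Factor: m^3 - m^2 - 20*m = (m)*(m^2 - m - 20) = m*(m + 4)*(m - 5)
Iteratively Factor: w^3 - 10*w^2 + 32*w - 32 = (w - 4)*(w^2 - 6*w + 8) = (w - 4)^2*(w - 2)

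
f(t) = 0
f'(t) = 0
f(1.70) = 0.00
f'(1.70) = 0.00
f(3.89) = 0.00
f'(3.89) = 0.00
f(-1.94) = 0.00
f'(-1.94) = 0.00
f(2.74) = 0.00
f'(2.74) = 0.00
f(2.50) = 0.00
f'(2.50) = 0.00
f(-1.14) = 0.00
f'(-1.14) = 0.00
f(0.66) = 0.00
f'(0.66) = 0.00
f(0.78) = 0.00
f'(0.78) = 0.00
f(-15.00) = 0.00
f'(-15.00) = 0.00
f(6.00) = 0.00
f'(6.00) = 0.00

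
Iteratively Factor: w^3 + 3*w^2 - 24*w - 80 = (w + 4)*(w^2 - w - 20) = (w + 4)^2*(w - 5)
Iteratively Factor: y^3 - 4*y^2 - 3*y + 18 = (y - 3)*(y^2 - y - 6) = (y - 3)^2*(y + 2)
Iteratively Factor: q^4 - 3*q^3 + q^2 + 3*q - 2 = (q - 2)*(q^3 - q^2 - q + 1) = (q - 2)*(q - 1)*(q^2 - 1) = (q - 2)*(q - 1)*(q + 1)*(q - 1)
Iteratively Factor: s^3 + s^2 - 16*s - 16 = (s - 4)*(s^2 + 5*s + 4) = (s - 4)*(s + 1)*(s + 4)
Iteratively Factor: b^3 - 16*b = (b + 4)*(b^2 - 4*b) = b*(b + 4)*(b - 4)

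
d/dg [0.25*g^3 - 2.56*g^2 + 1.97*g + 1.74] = 0.75*g^2 - 5.12*g + 1.97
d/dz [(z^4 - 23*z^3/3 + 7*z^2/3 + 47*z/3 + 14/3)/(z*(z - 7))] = 2*z - 2/3 + 2/(3*z^2)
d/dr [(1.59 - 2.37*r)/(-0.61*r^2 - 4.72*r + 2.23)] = (-1.4457*r^2 + 1.9398*r + 2.2197)/(0.3721*r^4 + 5.7584*r^3 + 19.5578*r^2 - 21.0512*r + 4.9729)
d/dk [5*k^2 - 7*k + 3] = 10*k - 7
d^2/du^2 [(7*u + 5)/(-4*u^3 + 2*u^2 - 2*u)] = (-84*u^5 - 78*u^4 + 87*u^3 - 45*u^2 + 15*u - 5)/(u^3*(8*u^6 - 12*u^5 + 18*u^4 - 13*u^3 + 9*u^2 - 3*u + 1))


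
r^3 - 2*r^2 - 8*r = r*(r - 4)*(r + 2)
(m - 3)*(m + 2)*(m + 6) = m^3 + 5*m^2 - 12*m - 36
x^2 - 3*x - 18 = (x - 6)*(x + 3)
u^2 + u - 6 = (u - 2)*(u + 3)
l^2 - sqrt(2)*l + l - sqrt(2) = (l + 1)*(l - sqrt(2))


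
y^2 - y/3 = y*(y - 1/3)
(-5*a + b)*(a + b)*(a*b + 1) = -5*a^3*b - 4*a^2*b^2 - 5*a^2 + a*b^3 - 4*a*b + b^2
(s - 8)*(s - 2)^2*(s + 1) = s^4 - 11*s^3 + 24*s^2 + 4*s - 32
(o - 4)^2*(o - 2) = o^3 - 10*o^2 + 32*o - 32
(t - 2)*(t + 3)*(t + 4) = t^3 + 5*t^2 - 2*t - 24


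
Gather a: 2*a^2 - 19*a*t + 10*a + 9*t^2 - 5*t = 2*a^2 + a*(10 - 19*t) + 9*t^2 - 5*t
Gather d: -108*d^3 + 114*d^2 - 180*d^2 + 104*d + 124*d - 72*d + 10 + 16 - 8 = -108*d^3 - 66*d^2 + 156*d + 18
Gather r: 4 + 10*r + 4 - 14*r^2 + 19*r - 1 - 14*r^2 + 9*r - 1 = -28*r^2 + 38*r + 6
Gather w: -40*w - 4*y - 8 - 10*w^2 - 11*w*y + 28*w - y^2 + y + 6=-10*w^2 + w*(-11*y - 12) - y^2 - 3*y - 2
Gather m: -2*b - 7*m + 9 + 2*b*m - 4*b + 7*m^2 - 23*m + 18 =-6*b + 7*m^2 + m*(2*b - 30) + 27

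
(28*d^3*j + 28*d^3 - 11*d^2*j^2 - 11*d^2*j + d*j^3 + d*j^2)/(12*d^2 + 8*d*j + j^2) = d*(28*d^2*j + 28*d^2 - 11*d*j^2 - 11*d*j + j^3 + j^2)/(12*d^2 + 8*d*j + j^2)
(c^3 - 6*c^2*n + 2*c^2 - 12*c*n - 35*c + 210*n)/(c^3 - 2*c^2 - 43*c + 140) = (c - 6*n)/(c - 4)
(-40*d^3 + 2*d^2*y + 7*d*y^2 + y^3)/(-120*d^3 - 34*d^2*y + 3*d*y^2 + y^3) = (-2*d + y)/(-6*d + y)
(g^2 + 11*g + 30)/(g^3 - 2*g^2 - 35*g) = (g + 6)/(g*(g - 7))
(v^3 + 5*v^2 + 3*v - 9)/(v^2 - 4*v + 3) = (v^2 + 6*v + 9)/(v - 3)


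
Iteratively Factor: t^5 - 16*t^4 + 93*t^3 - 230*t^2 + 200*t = (t - 5)*(t^4 - 11*t^3 + 38*t^2 - 40*t) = (t - 5)^2*(t^3 - 6*t^2 + 8*t) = (t - 5)^2*(t - 2)*(t^2 - 4*t) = t*(t - 5)^2*(t - 2)*(t - 4)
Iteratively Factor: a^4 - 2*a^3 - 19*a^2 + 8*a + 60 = (a + 3)*(a^3 - 5*a^2 - 4*a + 20) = (a - 5)*(a + 3)*(a^2 - 4) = (a - 5)*(a - 2)*(a + 3)*(a + 2)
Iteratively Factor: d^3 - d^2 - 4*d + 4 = (d - 2)*(d^2 + d - 2) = (d - 2)*(d - 1)*(d + 2)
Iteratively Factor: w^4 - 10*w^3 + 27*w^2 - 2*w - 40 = (w - 4)*(w^3 - 6*w^2 + 3*w + 10) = (w - 5)*(w - 4)*(w^2 - w - 2) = (w - 5)*(w - 4)*(w - 2)*(w + 1)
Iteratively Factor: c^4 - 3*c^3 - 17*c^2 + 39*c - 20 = (c - 5)*(c^3 + 2*c^2 - 7*c + 4) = (c - 5)*(c - 1)*(c^2 + 3*c - 4) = (c - 5)*(c - 1)*(c + 4)*(c - 1)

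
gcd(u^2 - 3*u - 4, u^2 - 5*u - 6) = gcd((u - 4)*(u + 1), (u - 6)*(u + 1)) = u + 1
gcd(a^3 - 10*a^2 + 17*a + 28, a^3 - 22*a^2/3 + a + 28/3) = a^2 - 6*a - 7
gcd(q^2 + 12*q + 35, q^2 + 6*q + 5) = q + 5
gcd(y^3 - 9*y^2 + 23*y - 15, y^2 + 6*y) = 1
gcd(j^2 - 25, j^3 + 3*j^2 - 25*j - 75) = j^2 - 25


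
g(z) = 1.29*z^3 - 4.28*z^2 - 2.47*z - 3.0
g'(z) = 3.87*z^2 - 8.56*z - 2.47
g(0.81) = -7.12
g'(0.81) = -6.86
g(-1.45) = -12.35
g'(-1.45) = 18.08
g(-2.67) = -51.47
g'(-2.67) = 47.97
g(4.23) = 7.61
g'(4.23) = 30.57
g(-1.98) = -24.90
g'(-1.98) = 29.65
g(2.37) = -15.72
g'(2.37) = -1.02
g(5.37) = 60.08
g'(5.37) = 63.16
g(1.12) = -9.32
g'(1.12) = -7.20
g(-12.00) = -2818.80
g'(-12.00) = 657.53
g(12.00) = 1580.16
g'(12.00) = 452.09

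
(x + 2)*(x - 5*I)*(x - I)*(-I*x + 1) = -I*x^4 - 5*x^3 - 2*I*x^3 - 10*x^2 - I*x^2 - 5*x - 2*I*x - 10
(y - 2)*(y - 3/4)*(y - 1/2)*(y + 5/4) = y^4 - 2*y^3 - 19*y^2/16 + 91*y/32 - 15/16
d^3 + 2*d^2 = d^2*(d + 2)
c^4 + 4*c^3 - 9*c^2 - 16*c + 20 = (c - 2)*(c - 1)*(c + 2)*(c + 5)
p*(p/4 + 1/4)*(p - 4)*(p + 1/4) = p^4/4 - 11*p^3/16 - 19*p^2/16 - p/4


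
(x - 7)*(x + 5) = x^2 - 2*x - 35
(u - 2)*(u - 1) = u^2 - 3*u + 2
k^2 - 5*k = k*(k - 5)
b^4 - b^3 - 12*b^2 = b^2*(b - 4)*(b + 3)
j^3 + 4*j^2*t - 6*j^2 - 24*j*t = j*(j - 6)*(j + 4*t)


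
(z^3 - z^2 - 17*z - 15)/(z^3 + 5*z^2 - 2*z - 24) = (z^2 - 4*z - 5)/(z^2 + 2*z - 8)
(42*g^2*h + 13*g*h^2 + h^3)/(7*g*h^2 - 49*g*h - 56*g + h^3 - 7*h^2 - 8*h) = h*(6*g + h)/(h^2 - 7*h - 8)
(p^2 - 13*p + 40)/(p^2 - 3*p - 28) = (-p^2 + 13*p - 40)/(-p^2 + 3*p + 28)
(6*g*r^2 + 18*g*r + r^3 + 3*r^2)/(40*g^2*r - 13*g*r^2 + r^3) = (6*g*r + 18*g + r^2 + 3*r)/(40*g^2 - 13*g*r + r^2)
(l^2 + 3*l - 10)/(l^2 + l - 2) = (l^2 + 3*l - 10)/(l^2 + l - 2)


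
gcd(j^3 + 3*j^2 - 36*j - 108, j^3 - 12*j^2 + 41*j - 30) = j - 6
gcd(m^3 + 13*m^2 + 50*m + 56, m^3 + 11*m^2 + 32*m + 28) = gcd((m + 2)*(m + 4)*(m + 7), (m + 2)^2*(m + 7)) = m^2 + 9*m + 14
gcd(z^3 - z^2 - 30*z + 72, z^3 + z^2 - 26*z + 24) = z^2 + 2*z - 24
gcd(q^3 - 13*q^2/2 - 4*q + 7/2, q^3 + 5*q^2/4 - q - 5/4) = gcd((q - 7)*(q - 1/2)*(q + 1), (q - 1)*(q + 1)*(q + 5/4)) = q + 1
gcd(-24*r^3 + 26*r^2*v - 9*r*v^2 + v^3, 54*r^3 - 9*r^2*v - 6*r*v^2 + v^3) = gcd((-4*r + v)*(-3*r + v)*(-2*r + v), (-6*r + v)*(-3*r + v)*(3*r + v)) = 3*r - v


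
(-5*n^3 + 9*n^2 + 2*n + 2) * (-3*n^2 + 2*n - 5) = 15*n^5 - 37*n^4 + 37*n^3 - 47*n^2 - 6*n - 10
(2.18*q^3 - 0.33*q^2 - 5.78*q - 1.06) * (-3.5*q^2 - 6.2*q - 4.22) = -7.63*q^5 - 12.361*q^4 + 13.0764*q^3 + 40.9386*q^2 + 30.9636*q + 4.4732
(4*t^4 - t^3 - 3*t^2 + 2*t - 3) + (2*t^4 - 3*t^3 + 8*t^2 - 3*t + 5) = 6*t^4 - 4*t^3 + 5*t^2 - t + 2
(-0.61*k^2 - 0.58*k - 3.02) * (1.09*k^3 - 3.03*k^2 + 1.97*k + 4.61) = -0.6649*k^5 + 1.2161*k^4 - 2.7361*k^3 + 5.1959*k^2 - 8.6232*k - 13.9222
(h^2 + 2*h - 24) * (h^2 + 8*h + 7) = h^4 + 10*h^3 - h^2 - 178*h - 168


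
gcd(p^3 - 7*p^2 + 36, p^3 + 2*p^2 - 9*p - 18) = p^2 - p - 6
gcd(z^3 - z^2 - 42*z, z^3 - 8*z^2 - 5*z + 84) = z - 7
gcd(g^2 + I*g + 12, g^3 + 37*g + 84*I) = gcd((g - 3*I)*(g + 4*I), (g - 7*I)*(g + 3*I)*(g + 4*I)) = g + 4*I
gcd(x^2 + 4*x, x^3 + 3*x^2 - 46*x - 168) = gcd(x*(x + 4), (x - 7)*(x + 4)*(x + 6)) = x + 4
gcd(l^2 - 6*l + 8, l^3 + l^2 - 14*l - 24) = l - 4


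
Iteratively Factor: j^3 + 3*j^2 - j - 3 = (j - 1)*(j^2 + 4*j + 3) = (j - 1)*(j + 3)*(j + 1)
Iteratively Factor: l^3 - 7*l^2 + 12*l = (l - 4)*(l^2 - 3*l) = l*(l - 4)*(l - 3)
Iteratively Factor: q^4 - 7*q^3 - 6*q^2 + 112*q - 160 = (q - 4)*(q^3 - 3*q^2 - 18*q + 40) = (q - 5)*(q - 4)*(q^2 + 2*q - 8) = (q - 5)*(q - 4)*(q - 2)*(q + 4)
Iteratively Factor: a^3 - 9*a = (a - 3)*(a^2 + 3*a) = (a - 3)*(a + 3)*(a)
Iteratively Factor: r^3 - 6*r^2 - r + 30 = (r + 2)*(r^2 - 8*r + 15) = (r - 5)*(r + 2)*(r - 3)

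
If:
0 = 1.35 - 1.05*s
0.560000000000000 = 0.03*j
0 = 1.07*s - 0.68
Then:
No Solution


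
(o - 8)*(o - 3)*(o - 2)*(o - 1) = o^4 - 14*o^3 + 59*o^2 - 94*o + 48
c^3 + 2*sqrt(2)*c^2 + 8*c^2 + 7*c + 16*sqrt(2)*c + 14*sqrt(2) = (c + 1)*(c + 7)*(c + 2*sqrt(2))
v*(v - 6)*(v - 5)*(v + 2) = v^4 - 9*v^3 + 8*v^2 + 60*v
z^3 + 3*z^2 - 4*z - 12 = (z - 2)*(z + 2)*(z + 3)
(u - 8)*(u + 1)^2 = u^3 - 6*u^2 - 15*u - 8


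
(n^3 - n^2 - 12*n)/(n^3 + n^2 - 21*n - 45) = n*(n - 4)/(n^2 - 2*n - 15)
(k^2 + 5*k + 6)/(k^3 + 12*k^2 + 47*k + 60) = (k + 2)/(k^2 + 9*k + 20)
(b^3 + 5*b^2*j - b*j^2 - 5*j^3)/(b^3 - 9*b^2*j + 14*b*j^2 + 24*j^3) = (b^2 + 4*b*j - 5*j^2)/(b^2 - 10*b*j + 24*j^2)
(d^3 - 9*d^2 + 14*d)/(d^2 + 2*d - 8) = d*(d - 7)/(d + 4)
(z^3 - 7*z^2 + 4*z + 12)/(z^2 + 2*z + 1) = (z^2 - 8*z + 12)/(z + 1)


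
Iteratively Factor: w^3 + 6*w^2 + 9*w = (w + 3)*(w^2 + 3*w) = w*(w + 3)*(w + 3)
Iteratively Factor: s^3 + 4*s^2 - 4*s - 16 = (s + 2)*(s^2 + 2*s - 8) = (s - 2)*(s + 2)*(s + 4)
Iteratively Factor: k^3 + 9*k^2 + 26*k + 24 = (k + 3)*(k^2 + 6*k + 8) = (k + 2)*(k + 3)*(k + 4)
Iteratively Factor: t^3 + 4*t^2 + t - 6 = (t + 2)*(t^2 + 2*t - 3) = (t + 2)*(t + 3)*(t - 1)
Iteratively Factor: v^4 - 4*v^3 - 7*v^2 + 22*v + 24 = (v - 3)*(v^3 - v^2 - 10*v - 8) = (v - 3)*(v + 2)*(v^2 - 3*v - 4) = (v - 3)*(v + 1)*(v + 2)*(v - 4)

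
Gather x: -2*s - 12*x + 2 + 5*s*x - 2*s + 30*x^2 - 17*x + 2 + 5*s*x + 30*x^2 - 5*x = -4*s + 60*x^2 + x*(10*s - 34) + 4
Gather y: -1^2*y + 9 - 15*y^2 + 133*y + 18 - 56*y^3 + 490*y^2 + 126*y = -56*y^3 + 475*y^2 + 258*y + 27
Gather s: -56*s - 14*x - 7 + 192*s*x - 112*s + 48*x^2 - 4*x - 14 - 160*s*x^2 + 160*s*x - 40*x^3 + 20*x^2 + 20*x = s*(-160*x^2 + 352*x - 168) - 40*x^3 + 68*x^2 + 2*x - 21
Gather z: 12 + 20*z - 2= 20*z + 10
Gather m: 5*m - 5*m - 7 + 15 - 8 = 0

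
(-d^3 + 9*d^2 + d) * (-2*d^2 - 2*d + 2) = 2*d^5 - 16*d^4 - 22*d^3 + 16*d^2 + 2*d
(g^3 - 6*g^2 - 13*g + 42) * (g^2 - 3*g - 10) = g^5 - 9*g^4 - 5*g^3 + 141*g^2 + 4*g - 420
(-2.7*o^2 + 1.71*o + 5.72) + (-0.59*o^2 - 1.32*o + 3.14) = -3.29*o^2 + 0.39*o + 8.86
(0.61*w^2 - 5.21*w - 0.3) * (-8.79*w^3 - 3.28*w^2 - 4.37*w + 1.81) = -5.3619*w^5 + 43.7951*w^4 + 17.0601*w^3 + 24.8558*w^2 - 8.1191*w - 0.543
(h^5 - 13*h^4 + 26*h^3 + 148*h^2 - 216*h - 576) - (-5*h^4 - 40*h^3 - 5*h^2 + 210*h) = h^5 - 8*h^4 + 66*h^3 + 153*h^2 - 426*h - 576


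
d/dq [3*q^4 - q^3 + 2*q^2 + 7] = q*(12*q^2 - 3*q + 4)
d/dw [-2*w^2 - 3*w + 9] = -4*w - 3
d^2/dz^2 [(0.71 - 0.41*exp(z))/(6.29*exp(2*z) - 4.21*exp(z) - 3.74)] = (-16.221281*exp(4*z) + 101.504875*exp(3*z) - 114.274833*exp(2*z) + 85.849589*exp(z) - 16.91415)*exp(z)/(248.858189*exp(6*z) - 499.694583*exp(5*z) - 109.455435*exp(4*z) + 519.612935*exp(3*z) + 65.08161*exp(2*z) - 176.663388*exp(z) - 52.313624)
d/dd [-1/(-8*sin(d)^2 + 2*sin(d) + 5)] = 2*(1 - 8*sin(d))*cos(d)/(-8*sin(d)^2 + 2*sin(d) + 5)^2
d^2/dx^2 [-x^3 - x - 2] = -6*x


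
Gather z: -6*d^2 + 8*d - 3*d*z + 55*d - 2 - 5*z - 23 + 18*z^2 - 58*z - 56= -6*d^2 + 63*d + 18*z^2 + z*(-3*d - 63) - 81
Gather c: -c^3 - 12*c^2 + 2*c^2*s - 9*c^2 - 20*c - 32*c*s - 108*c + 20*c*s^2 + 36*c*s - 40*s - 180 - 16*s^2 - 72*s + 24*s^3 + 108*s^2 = -c^3 + c^2*(2*s - 21) + c*(20*s^2 + 4*s - 128) + 24*s^3 + 92*s^2 - 112*s - 180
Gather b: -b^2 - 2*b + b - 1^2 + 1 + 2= -b^2 - b + 2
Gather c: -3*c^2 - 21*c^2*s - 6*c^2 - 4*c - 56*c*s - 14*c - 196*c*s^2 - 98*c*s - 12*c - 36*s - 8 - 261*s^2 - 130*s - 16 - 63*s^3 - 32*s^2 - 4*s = c^2*(-21*s - 9) + c*(-196*s^2 - 154*s - 30) - 63*s^3 - 293*s^2 - 170*s - 24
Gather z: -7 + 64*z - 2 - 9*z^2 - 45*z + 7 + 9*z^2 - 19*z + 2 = 0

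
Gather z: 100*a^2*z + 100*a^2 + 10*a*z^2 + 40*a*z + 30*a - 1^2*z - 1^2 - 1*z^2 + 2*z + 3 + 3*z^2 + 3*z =100*a^2 + 30*a + z^2*(10*a + 2) + z*(100*a^2 + 40*a + 4) + 2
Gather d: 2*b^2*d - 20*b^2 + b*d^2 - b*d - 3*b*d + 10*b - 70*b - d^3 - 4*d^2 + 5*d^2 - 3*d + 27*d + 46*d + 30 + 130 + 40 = -20*b^2 - 60*b - d^3 + d^2*(b + 1) + d*(2*b^2 - 4*b + 70) + 200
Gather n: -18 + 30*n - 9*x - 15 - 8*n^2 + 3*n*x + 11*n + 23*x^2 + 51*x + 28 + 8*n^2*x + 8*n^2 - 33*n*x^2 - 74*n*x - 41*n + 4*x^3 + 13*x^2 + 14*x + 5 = 8*n^2*x + n*(-33*x^2 - 71*x) + 4*x^3 + 36*x^2 + 56*x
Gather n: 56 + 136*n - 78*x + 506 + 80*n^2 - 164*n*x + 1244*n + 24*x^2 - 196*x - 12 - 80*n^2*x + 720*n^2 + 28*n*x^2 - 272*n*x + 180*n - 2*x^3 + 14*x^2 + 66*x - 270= n^2*(800 - 80*x) + n*(28*x^2 - 436*x + 1560) - 2*x^3 + 38*x^2 - 208*x + 280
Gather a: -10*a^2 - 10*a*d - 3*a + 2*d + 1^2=-10*a^2 + a*(-10*d - 3) + 2*d + 1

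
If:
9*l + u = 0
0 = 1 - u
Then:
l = -1/9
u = 1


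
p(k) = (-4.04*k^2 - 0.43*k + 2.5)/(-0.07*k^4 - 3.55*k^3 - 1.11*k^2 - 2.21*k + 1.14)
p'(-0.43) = 2.73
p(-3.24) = -0.35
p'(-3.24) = -0.08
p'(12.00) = -0.01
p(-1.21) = -0.35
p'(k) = (-8.08*k - 0.43)/(-0.07*k^4 - 3.55*k^3 - 1.11*k^2 - 2.21*k + 1.14) + (-4.04*k^2 - 0.43*k + 2.5)*(0.28*k^3 + 10.65*k^2 + 2.22*k + 2.21)/(-0.07*k^4 - 3.55*k^3 - 1.11*k^2 - 2.21*k + 1.14)^2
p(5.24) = 0.18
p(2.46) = 0.35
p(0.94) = 0.30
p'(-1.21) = 0.51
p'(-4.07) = -0.06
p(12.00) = 0.08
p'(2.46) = -0.09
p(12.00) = 0.08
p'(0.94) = 0.78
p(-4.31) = -0.28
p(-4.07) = -0.30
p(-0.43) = 0.90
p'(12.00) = -0.01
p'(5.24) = -0.03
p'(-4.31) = -0.05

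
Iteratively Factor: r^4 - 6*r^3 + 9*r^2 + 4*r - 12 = (r - 3)*(r^3 - 3*r^2 + 4) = (r - 3)*(r - 2)*(r^2 - r - 2) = (r - 3)*(r - 2)^2*(r + 1)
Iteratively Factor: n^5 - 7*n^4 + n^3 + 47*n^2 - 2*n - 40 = (n - 5)*(n^4 - 2*n^3 - 9*n^2 + 2*n + 8) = (n - 5)*(n - 1)*(n^3 - n^2 - 10*n - 8) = (n - 5)*(n - 4)*(n - 1)*(n^2 + 3*n + 2) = (n - 5)*(n - 4)*(n - 1)*(n + 1)*(n + 2)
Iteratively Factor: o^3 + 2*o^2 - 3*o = (o - 1)*(o^2 + 3*o) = o*(o - 1)*(o + 3)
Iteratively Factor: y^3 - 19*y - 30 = (y + 3)*(y^2 - 3*y - 10) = (y + 2)*(y + 3)*(y - 5)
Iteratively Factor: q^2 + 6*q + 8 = (q + 2)*(q + 4)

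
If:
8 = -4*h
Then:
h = -2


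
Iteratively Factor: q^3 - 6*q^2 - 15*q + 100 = (q + 4)*(q^2 - 10*q + 25) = (q - 5)*(q + 4)*(q - 5)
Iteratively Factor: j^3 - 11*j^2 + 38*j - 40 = (j - 4)*(j^2 - 7*j + 10) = (j - 4)*(j - 2)*(j - 5)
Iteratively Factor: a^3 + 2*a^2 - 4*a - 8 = (a - 2)*(a^2 + 4*a + 4) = (a - 2)*(a + 2)*(a + 2)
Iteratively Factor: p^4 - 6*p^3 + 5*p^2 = (p)*(p^3 - 6*p^2 + 5*p) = p^2*(p^2 - 6*p + 5) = p^2*(p - 1)*(p - 5)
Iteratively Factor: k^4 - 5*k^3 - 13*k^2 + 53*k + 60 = (k + 1)*(k^3 - 6*k^2 - 7*k + 60) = (k + 1)*(k + 3)*(k^2 - 9*k + 20) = (k - 5)*(k + 1)*(k + 3)*(k - 4)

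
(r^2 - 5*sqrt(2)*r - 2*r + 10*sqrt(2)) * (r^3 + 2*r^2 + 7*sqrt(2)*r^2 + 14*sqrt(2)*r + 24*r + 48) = r^5 + 2*sqrt(2)*r^4 - 50*r^3 - 128*sqrt(2)*r^2 + 184*r + 480*sqrt(2)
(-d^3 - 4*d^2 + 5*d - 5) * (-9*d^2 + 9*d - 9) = 9*d^5 + 27*d^4 - 72*d^3 + 126*d^2 - 90*d + 45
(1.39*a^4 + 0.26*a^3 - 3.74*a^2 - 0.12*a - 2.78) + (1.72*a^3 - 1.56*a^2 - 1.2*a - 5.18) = 1.39*a^4 + 1.98*a^3 - 5.3*a^2 - 1.32*a - 7.96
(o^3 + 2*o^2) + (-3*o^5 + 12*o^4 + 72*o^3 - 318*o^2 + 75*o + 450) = -3*o^5 + 12*o^4 + 73*o^3 - 316*o^2 + 75*o + 450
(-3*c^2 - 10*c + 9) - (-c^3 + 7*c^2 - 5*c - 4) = c^3 - 10*c^2 - 5*c + 13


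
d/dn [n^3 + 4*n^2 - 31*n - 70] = 3*n^2 + 8*n - 31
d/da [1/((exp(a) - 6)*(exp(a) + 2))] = 2*(2 - exp(a))*exp(a)/(exp(4*a) - 8*exp(3*a) - 8*exp(2*a) + 96*exp(a) + 144)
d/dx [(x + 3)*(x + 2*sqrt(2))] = 2*x + 2*sqrt(2) + 3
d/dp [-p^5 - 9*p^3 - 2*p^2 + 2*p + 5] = -5*p^4 - 27*p^2 - 4*p + 2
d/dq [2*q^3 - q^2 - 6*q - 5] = 6*q^2 - 2*q - 6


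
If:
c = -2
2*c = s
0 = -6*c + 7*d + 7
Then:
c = -2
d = -19/7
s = -4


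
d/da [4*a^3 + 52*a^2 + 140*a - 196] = 12*a^2 + 104*a + 140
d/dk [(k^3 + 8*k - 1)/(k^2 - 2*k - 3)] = (k^4 - 4*k^3 - 17*k^2 + 2*k - 26)/(k^4 - 4*k^3 - 2*k^2 + 12*k + 9)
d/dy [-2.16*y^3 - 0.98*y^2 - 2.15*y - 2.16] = -6.48*y^2 - 1.96*y - 2.15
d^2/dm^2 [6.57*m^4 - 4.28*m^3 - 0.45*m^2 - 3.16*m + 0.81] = 78.84*m^2 - 25.68*m - 0.9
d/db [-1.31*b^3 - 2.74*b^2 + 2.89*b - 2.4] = -3.93*b^2 - 5.48*b + 2.89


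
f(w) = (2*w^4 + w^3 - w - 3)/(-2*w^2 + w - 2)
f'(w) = (4*w - 1)*(2*w^4 + w^3 - w - 3)/(-2*w^2 + w - 2)^2 + (8*w^3 + 3*w^2 - 1)/(-2*w^2 + w - 2) = (-8*w^5 + 4*w^4 - 14*w^3 - 8*w^2 - 12*w + 5)/(4*w^4 - 4*w^3 + 9*w^2 - 4*w + 4)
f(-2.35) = -3.08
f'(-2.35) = 3.65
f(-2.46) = -3.49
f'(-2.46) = 3.87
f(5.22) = -31.57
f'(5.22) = -11.53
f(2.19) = -5.46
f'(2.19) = -5.86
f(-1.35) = -0.36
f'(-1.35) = 1.84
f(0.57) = 1.53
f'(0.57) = -1.64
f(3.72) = -16.48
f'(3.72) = -8.61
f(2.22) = -5.63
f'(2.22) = -5.91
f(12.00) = -155.34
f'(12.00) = -25.01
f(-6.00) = -29.74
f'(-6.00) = 10.97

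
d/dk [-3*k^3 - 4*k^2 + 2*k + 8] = -9*k^2 - 8*k + 2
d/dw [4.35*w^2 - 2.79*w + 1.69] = 8.7*w - 2.79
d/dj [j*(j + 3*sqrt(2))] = 2*j + 3*sqrt(2)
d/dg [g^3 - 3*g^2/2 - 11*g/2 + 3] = 3*g^2 - 3*g - 11/2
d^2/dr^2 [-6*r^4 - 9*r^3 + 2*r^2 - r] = -72*r^2 - 54*r + 4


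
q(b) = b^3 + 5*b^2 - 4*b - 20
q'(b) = 3*b^2 + 10*b - 4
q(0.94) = -18.51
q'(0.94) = 8.05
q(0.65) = -20.21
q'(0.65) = 3.77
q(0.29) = -20.72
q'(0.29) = -0.85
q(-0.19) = -19.07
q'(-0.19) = -5.79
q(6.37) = 415.88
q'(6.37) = 181.43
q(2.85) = 32.36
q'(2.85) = 48.87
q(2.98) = 38.95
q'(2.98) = 52.44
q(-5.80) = -23.71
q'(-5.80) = 38.92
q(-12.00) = -980.00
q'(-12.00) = 308.00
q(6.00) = 352.00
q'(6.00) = 164.00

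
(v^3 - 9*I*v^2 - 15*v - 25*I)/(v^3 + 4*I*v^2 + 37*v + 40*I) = (v - 5*I)/(v + 8*I)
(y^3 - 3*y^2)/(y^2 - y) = y*(y - 3)/(y - 1)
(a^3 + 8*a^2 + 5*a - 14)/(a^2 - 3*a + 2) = (a^2 + 9*a + 14)/(a - 2)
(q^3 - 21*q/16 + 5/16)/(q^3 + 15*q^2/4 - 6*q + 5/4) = (q + 5/4)/(q + 5)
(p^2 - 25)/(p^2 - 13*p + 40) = (p + 5)/(p - 8)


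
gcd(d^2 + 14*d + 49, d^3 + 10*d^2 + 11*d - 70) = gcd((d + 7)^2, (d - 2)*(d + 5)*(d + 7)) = d + 7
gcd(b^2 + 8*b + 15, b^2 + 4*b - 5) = b + 5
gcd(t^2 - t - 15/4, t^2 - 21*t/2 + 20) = t - 5/2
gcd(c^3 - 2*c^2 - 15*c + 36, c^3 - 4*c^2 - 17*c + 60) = c^2 + c - 12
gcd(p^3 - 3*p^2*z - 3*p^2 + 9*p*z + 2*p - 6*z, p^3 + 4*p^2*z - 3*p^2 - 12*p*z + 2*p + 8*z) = p^2 - 3*p + 2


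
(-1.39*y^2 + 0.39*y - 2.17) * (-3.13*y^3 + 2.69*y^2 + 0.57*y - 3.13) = 4.3507*y^5 - 4.9598*y^4 + 7.0489*y^3 - 1.2643*y^2 - 2.4576*y + 6.7921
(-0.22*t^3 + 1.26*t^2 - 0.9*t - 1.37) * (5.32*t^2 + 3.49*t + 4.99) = -1.1704*t^5 + 5.9354*t^4 - 1.4884*t^3 - 4.142*t^2 - 9.2723*t - 6.8363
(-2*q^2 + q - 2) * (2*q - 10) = -4*q^3 + 22*q^2 - 14*q + 20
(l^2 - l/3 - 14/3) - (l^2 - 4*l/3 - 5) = l + 1/3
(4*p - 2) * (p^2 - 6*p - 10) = 4*p^3 - 26*p^2 - 28*p + 20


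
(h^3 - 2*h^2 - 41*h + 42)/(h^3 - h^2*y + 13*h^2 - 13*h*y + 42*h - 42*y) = (-h^2 + 8*h - 7)/(-h^2 + h*y - 7*h + 7*y)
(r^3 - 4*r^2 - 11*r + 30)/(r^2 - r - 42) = (-r^3 + 4*r^2 + 11*r - 30)/(-r^2 + r + 42)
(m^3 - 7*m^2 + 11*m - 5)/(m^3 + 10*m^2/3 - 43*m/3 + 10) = 3*(m^2 - 6*m + 5)/(3*m^2 + 13*m - 30)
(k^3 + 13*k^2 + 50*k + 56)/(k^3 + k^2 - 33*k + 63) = (k^2 + 6*k + 8)/(k^2 - 6*k + 9)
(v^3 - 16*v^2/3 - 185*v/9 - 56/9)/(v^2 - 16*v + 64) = (9*v^2 + 24*v + 7)/(9*(v - 8))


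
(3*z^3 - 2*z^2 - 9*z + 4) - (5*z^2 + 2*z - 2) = 3*z^3 - 7*z^2 - 11*z + 6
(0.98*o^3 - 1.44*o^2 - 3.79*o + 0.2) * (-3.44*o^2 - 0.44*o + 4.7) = -3.3712*o^5 + 4.5224*o^4 + 18.2772*o^3 - 5.7884*o^2 - 17.901*o + 0.94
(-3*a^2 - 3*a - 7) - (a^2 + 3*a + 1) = -4*a^2 - 6*a - 8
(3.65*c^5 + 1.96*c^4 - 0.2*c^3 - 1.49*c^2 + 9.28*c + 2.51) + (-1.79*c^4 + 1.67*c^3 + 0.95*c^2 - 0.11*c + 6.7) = 3.65*c^5 + 0.17*c^4 + 1.47*c^3 - 0.54*c^2 + 9.17*c + 9.21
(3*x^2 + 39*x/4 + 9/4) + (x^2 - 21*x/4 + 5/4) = 4*x^2 + 9*x/2 + 7/2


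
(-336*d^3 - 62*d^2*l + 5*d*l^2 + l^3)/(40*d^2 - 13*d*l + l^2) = (-42*d^2 - 13*d*l - l^2)/(5*d - l)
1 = 1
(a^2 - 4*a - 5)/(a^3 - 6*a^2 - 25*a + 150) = (a + 1)/(a^2 - a - 30)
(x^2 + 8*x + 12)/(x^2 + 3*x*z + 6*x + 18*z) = (x + 2)/(x + 3*z)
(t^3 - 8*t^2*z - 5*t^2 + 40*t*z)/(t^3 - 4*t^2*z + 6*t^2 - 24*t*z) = (t^2 - 8*t*z - 5*t + 40*z)/(t^2 - 4*t*z + 6*t - 24*z)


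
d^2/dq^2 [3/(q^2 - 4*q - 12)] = 6*(q^2 - 4*q - 4*(q - 2)^2 - 12)/(-q^2 + 4*q + 12)^3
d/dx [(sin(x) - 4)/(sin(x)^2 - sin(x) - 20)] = (8*sin(x) + cos(x)^2 - 25)*cos(x)/(sin(x) + cos(x)^2 + 19)^2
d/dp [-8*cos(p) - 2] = 8*sin(p)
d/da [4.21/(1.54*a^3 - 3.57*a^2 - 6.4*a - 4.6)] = (-19.4502*a^2 + 30.0594*a + 26.944)/(-1.54*a^3 + 3.57*a^2 + 6.4*a + 4.6)^2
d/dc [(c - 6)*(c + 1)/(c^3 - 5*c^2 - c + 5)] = (-c^2 + 12*c - 31)/(c^4 - 12*c^3 + 46*c^2 - 60*c + 25)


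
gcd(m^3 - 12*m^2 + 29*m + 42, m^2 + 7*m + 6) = m + 1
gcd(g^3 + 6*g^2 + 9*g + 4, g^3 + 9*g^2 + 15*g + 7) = g^2 + 2*g + 1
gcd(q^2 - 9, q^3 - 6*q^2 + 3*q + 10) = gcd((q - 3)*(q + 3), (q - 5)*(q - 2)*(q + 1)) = 1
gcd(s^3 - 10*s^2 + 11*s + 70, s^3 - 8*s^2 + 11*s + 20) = s - 5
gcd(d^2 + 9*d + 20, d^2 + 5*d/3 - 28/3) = d + 4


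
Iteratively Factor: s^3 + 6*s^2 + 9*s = (s)*(s^2 + 6*s + 9) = s*(s + 3)*(s + 3)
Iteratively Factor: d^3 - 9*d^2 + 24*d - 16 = (d - 1)*(d^2 - 8*d + 16) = (d - 4)*(d - 1)*(d - 4)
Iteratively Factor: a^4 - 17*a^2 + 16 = (a - 1)*(a^3 + a^2 - 16*a - 16) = (a - 1)*(a + 4)*(a^2 - 3*a - 4) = (a - 4)*(a - 1)*(a + 4)*(a + 1)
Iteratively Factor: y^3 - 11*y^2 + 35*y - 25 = (y - 5)*(y^2 - 6*y + 5) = (y - 5)*(y - 1)*(y - 5)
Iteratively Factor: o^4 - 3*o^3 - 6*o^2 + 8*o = (o - 4)*(o^3 + o^2 - 2*o) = (o - 4)*(o + 2)*(o^2 - o) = o*(o - 4)*(o + 2)*(o - 1)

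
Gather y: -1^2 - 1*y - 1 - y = -2*y - 2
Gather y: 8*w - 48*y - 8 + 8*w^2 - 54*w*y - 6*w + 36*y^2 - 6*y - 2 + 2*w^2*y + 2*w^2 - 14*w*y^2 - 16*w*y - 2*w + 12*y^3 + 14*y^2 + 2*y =10*w^2 + 12*y^3 + y^2*(50 - 14*w) + y*(2*w^2 - 70*w - 52) - 10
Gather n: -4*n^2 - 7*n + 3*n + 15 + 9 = -4*n^2 - 4*n + 24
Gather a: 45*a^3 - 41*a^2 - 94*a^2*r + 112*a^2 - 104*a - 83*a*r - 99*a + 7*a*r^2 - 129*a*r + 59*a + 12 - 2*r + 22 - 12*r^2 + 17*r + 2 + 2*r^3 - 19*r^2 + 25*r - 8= 45*a^3 + a^2*(71 - 94*r) + a*(7*r^2 - 212*r - 144) + 2*r^3 - 31*r^2 + 40*r + 28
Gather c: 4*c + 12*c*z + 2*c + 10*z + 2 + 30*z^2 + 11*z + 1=c*(12*z + 6) + 30*z^2 + 21*z + 3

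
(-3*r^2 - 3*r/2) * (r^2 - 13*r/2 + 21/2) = -3*r^4 + 18*r^3 - 87*r^2/4 - 63*r/4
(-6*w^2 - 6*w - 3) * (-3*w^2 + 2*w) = 18*w^4 + 6*w^3 - 3*w^2 - 6*w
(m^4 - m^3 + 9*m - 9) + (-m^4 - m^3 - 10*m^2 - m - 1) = -2*m^3 - 10*m^2 + 8*m - 10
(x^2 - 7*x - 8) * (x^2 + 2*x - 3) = x^4 - 5*x^3 - 25*x^2 + 5*x + 24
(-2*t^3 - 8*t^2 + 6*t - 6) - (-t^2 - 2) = -2*t^3 - 7*t^2 + 6*t - 4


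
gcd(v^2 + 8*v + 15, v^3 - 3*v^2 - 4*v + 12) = 1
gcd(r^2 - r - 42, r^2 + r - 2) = 1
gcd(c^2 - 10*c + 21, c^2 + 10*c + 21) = 1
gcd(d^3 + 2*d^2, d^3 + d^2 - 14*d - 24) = d + 2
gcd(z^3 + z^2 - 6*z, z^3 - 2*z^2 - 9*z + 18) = z^2 + z - 6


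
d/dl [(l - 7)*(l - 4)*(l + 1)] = 3*l^2 - 20*l + 17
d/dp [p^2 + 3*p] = 2*p + 3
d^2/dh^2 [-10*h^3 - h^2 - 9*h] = -60*h - 2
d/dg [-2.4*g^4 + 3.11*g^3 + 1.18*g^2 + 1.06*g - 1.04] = -9.6*g^3 + 9.33*g^2 + 2.36*g + 1.06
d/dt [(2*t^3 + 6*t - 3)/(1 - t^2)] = 2*(-t^4 + 6*t^2 - 3*t + 3)/(t^4 - 2*t^2 + 1)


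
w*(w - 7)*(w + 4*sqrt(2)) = w^3 - 7*w^2 + 4*sqrt(2)*w^2 - 28*sqrt(2)*w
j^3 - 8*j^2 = j^2*(j - 8)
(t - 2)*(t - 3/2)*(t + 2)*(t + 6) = t^4 + 9*t^3/2 - 13*t^2 - 18*t + 36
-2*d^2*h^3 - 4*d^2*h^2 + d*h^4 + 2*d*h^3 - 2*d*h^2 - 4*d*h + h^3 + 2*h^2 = h*(-2*d + h)*(h + 2)*(d*h + 1)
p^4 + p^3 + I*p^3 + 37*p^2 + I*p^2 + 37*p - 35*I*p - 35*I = (p + 1)*(p - 5*I)*(p - I)*(p + 7*I)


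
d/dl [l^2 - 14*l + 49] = 2*l - 14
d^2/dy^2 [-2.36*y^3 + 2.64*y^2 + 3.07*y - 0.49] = 5.28 - 14.16*y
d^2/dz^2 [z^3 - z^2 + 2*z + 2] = 6*z - 2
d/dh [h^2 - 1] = 2*h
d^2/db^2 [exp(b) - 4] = exp(b)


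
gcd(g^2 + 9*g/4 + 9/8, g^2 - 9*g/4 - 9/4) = g + 3/4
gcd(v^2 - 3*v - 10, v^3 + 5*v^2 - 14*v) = 1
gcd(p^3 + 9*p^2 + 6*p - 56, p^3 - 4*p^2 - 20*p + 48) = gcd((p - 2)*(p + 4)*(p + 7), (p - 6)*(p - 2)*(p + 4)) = p^2 + 2*p - 8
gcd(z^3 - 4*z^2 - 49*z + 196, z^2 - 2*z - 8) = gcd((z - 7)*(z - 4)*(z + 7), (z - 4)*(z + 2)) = z - 4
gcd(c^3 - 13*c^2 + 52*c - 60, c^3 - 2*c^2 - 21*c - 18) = c - 6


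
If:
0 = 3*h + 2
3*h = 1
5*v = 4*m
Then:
No Solution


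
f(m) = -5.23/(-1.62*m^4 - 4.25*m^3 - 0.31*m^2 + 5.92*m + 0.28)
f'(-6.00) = 0.00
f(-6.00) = 0.00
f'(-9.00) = 0.00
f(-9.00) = 0.00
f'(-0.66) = 1.70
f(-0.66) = 1.84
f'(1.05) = -157.78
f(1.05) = 7.12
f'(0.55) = 0.50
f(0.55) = -2.02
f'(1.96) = -0.24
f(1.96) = 0.12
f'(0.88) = -24.42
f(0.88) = -3.78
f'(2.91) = -0.03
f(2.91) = 0.03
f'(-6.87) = 0.00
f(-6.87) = 0.00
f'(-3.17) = 0.18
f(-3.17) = 0.11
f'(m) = -5.23*(6.48*m^3 + 12.75*m^2 + 0.62*m - 5.92)/(-1.62*m^4 - 4.25*m^3 - 0.31*m^2 + 5.92*m + 0.28)^2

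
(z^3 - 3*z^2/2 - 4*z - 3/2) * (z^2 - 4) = z^5 - 3*z^4/2 - 8*z^3 + 9*z^2/2 + 16*z + 6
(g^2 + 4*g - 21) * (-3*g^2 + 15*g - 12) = -3*g^4 + 3*g^3 + 111*g^2 - 363*g + 252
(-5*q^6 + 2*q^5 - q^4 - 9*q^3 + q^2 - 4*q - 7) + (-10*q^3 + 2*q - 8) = -5*q^6 + 2*q^5 - q^4 - 19*q^3 + q^2 - 2*q - 15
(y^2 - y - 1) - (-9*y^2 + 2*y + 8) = 10*y^2 - 3*y - 9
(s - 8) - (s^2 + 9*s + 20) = -s^2 - 8*s - 28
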